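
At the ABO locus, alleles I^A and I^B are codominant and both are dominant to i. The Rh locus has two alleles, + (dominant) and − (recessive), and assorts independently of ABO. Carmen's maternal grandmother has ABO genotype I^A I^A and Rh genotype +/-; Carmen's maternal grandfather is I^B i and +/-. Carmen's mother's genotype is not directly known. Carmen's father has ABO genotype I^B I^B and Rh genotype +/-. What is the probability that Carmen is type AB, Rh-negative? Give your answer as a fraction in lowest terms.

Carmen's mother's ABO genotype from I^A I^A × I^B i: 1/2 I^A I^B, 1/2 I^A i.
Crossing each possibility with the father I^B I^B and summing P(type AB): 1/2·1/2 + 1/2·1/2 = 1/2.
Similarly for Rh via the mother's Rh distribution: P(Rh-) = 1/4.
Independent loci: 1/2 × 1/4 = 1/8.

1/8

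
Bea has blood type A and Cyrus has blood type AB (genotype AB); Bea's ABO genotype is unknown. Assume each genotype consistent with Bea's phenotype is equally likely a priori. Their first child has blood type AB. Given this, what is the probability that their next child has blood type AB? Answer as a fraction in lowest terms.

5/12

Possible genotypes: Bea ∈ {AA, AO}; Cyrus ∈ {AB}.
Weight each parental genotype pair by prior × P(type-AB child):
  AA × AB: posterior weight 2/3; P(next child type AB) = 1/2.
  AO × AB: posterior weight 1/3; P(next child type AB) = 1/4.
Weighted sum = 5/12.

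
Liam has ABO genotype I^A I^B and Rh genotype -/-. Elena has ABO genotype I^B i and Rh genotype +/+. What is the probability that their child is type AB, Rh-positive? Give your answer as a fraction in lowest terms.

ABO cross I^A I^B × I^B i → offspring phenotypes: 1/4 A, 1/2 B, 1/4 AB.
Rh cross -/- × +/+ → 1 Rh+.
Independent loci: P(type AB, Rh-positive) = 1/4 × 1 = 1/4.

1/4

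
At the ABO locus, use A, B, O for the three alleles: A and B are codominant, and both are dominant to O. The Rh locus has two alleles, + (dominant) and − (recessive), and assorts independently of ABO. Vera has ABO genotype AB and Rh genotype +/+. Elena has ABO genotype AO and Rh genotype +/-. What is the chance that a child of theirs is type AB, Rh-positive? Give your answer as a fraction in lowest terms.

1/4

ABO cross AB × AO → offspring phenotypes: 1/2 A, 1/4 B, 1/4 AB.
Rh cross +/+ × +/- → 1 Rh+.
Independent loci: P(type AB, Rh-positive) = 1/4 × 1 = 1/4.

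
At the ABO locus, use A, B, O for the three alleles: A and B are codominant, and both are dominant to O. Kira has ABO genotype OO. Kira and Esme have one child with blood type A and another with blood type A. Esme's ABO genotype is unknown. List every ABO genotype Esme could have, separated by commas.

For each candidate genotype of Esme, check whether crossing it with OO can produce every observed child phenotype.
  AA → possible child types {A} ✓
  AB → possible child types {A, B} ✓
  AO → possible child types {O, A} ✓
  BB → possible child types {B} ✗
  BO → possible child types {O, B} ✗
  OO → possible child types {O} ✗

AA, AB, AO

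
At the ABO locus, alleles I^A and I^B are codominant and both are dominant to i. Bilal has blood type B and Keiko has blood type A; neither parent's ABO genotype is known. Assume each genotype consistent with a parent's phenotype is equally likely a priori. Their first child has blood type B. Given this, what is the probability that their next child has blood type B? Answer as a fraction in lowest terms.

5/12

Possible genotypes: Bilal ∈ {I^B I^B, I^B i}; Keiko ∈ {I^A I^A, I^A i}.
Weight each parental genotype pair by prior × P(type-B child):
  I^B I^B × I^A i: posterior weight 2/3; P(next child type B) = 1/2.
  I^B i × I^A i: posterior weight 1/3; P(next child type B) = 1/4.
Weighted sum = 5/12.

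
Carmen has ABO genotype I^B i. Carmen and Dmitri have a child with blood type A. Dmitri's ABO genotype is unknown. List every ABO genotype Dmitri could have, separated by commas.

For each candidate genotype of Dmitri, check whether crossing it with I^B i can produce every observed child phenotype.
  I^A I^A → possible child types {A, AB} ✓
  I^A I^B → possible child types {A, B, AB} ✓
  I^A i → possible child types {O, A, B, AB} ✓
  I^B I^B → possible child types {B} ✗
  I^B i → possible child types {O, B} ✗
  i i → possible child types {O, B} ✗

I^A I^A, I^A I^B, I^A i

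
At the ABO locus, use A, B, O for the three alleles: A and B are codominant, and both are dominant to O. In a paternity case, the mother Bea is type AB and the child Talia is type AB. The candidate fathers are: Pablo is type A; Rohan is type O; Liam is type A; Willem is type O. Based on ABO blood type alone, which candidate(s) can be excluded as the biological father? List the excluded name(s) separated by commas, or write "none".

Rohan, Willem

A candidate is excluded only if no genotype consistent with his phenotype could produce a type AB child with a type AB mother.
Rohan (type O): no genotype consistent with that phenotype can produce a type-AB child with a type-AB mother.
Willem (type O): no genotype consistent with that phenotype can produce a type-AB child with a type-AB mother.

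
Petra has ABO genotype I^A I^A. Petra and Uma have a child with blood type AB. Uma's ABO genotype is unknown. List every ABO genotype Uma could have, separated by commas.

For each candidate genotype of Uma, check whether crossing it with I^A I^A can produce every observed child phenotype.
  I^A I^A → possible child types {A} ✗
  I^A I^B → possible child types {A, AB} ✓
  I^A i → possible child types {A} ✗
  I^B I^B → possible child types {AB} ✓
  I^B i → possible child types {A, AB} ✓
  i i → possible child types {A} ✗

I^A I^B, I^B I^B, I^B i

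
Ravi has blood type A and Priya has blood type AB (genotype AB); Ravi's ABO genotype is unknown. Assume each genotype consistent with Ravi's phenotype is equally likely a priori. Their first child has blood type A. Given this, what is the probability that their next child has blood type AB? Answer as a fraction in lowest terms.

3/8

Possible genotypes: Ravi ∈ {AA, AO}; Priya ∈ {AB}.
Weight each parental genotype pair by prior × P(type-A child):
  AA × AB: posterior weight 1/2; P(next child type AB) = 1/2.
  AO × AB: posterior weight 1/2; P(next child type AB) = 1/4.
Weighted sum = 3/8.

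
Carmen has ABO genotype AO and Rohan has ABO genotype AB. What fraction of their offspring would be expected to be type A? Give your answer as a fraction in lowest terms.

ABO cross AO × AB → offspring phenotypes: 1/2 A, 1/4 B, 1/4 AB.
So P(type A) = 1/2.

1/2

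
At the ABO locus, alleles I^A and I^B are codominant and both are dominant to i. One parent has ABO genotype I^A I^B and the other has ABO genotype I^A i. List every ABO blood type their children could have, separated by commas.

A, B, AB

Gametes from I^A I^B × I^A i give offspring ABO genotypes I^A I^A, I^A I^B, I^A i, I^B i, i.e. phenotypes A, B, AB.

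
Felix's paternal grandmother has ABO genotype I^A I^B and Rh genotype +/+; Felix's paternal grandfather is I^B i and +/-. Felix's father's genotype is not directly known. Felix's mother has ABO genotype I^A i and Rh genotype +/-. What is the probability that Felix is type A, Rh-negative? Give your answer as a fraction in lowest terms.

3/64

Felix's father's ABO genotype from I^A I^B × I^B i: 1/4 I^A I^B, 1/4 I^A i, 1/4 I^B I^B, 1/4 I^B i.
Crossing each possibility with the mother I^A i and summing P(type A): 1/4·1/2 + 1/4·3/4 + 1/4·0 + 1/4·1/4 = 3/8.
Similarly for Rh via the father's Rh distribution: P(Rh-) = 1/8.
Independent loci: 3/8 × 1/8 = 3/64.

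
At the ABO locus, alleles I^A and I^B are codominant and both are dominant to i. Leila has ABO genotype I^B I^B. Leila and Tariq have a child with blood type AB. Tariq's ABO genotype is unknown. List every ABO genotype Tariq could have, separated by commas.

I^A I^A, I^A I^B, I^A i

For each candidate genotype of Tariq, check whether crossing it with I^B I^B can produce every observed child phenotype.
  I^A I^A → possible child types {AB} ✓
  I^A I^B → possible child types {B, AB} ✓
  I^A i → possible child types {B, AB} ✓
  I^B I^B → possible child types {B} ✗
  I^B i → possible child types {B} ✗
  i i → possible child types {B} ✗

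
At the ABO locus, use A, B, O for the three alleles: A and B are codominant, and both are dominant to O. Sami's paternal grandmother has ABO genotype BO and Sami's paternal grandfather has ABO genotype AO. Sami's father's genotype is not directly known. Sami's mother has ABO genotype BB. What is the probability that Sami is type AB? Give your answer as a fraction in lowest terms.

1/4

Sami's father's ABO genotype from BO × AO: 1/4 AB, 1/4 AO, 1/4 BO, 1/4 OO.
Crossing each possibility with the mother BB and summing P(type AB): 1/4·1/2 + 1/4·1/2 + 1/4·0 + 1/4·0 = 1/4.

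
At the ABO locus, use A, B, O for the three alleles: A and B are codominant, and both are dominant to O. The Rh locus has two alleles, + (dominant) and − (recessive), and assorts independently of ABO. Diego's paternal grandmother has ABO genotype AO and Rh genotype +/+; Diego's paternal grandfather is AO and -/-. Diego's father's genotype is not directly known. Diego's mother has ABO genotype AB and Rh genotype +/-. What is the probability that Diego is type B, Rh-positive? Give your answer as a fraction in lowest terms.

Diego's father's ABO genotype from AO × AO: 1/4 AA, 1/2 AO, 1/4 OO.
Crossing each possibility with the mother AB and summing P(type B): 1/4·0 + 1/2·1/4 + 1/4·1/2 = 1/4.
Similarly for Rh via the father's Rh distribution: P(Rh+) = 3/4.
Independent loci: 1/4 × 3/4 = 3/16.

3/16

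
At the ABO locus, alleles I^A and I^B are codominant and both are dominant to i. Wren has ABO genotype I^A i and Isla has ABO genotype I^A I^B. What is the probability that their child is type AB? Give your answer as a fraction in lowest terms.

1/4

ABO cross I^A i × I^A I^B → offspring phenotypes: 1/2 A, 1/4 B, 1/4 AB.
So P(type AB) = 1/4.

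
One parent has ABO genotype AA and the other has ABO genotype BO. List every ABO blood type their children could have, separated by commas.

Gametes from AA × BO give offspring ABO genotypes AB, AO, i.e. phenotypes A, AB.

A, AB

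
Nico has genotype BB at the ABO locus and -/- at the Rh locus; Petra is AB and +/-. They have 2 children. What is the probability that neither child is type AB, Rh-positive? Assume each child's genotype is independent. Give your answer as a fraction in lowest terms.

9/16

ABO cross BB × AB → 1/2 B, 1/2 AB.
Rh cross -/- × +/- → 1/2 Rh+, 1/2 Rh-; so P(type AB, Rh-positive) = 1/2 × 1/2 = 1/4 per child.
P(not type AB, Rh-positive) = 3/4 for one child; (3/4)^2 = 9/16.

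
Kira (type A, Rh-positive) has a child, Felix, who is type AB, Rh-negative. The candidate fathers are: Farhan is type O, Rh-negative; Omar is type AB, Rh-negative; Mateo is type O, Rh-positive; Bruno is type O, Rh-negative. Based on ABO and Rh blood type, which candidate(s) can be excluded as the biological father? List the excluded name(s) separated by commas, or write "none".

Farhan, Mateo, Bruno

A candidate is excluded only if no genotype consistent with his phenotype could produce a type AB, Rh-negative child with a type A, Rh-positive mother.
Farhan (type O, Rh-): no genotype consistent with that phenotype can produce a type-AB Rh- child with a type-A mother.
Mateo (type O, Rh+): no genotype consistent with that phenotype can produce a type-AB Rh- child with a type-A mother.
Bruno (type O, Rh-): no genotype consistent with that phenotype can produce a type-AB Rh- child with a type-A mother.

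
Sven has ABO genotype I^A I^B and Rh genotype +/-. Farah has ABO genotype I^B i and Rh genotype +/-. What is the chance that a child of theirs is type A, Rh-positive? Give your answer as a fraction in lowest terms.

3/16

ABO cross I^A I^B × I^B i → offspring phenotypes: 1/4 A, 1/2 B, 1/4 AB.
Rh cross +/- × +/- → 3/4 Rh+, 1/4 Rh-.
Independent loci: P(type A, Rh-positive) = 1/4 × 3/4 = 3/16.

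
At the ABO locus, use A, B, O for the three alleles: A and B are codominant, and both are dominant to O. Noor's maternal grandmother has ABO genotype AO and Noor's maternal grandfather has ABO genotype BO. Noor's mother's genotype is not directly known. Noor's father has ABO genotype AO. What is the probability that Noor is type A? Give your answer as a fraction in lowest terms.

Noor's mother's ABO genotype from AO × BO: 1/4 AB, 1/4 AO, 1/4 BO, 1/4 OO.
Crossing each possibility with the father AO and summing P(type A): 1/4·1/2 + 1/4·3/4 + 1/4·1/4 + 1/4·1/2 = 1/2.

1/2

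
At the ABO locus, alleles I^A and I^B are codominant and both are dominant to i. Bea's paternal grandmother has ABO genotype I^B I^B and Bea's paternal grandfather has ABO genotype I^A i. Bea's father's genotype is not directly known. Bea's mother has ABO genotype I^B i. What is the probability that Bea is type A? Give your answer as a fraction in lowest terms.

1/8

Bea's father's ABO genotype from I^B I^B × I^A i: 1/2 I^A I^B, 1/2 I^B i.
Crossing each possibility with the mother I^B i and summing P(type A): 1/2·1/4 + 1/2·0 = 1/8.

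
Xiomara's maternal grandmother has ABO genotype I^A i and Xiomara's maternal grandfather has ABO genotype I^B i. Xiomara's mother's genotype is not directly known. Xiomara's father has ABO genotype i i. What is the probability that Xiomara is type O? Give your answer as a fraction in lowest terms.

1/2

Xiomara's mother's ABO genotype from I^A i × I^B i: 1/4 I^A I^B, 1/4 I^A i, 1/4 I^B i, 1/4 i i.
Crossing each possibility with the father i i and summing P(type O): 1/4·0 + 1/4·1/2 + 1/4·1/2 + 1/4·1 = 1/2.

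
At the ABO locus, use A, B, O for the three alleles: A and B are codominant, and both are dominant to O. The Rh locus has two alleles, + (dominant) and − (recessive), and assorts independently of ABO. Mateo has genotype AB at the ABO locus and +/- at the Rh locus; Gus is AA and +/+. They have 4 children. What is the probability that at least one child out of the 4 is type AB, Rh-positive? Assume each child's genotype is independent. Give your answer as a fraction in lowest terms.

15/16

ABO cross AB × AA → 1/2 A, 1/2 AB.
Rh cross +/- × +/+ → 1 Rh+; so P(type AB, Rh-positive) = 1/2 × 1 = 1/2 per child.
P(none) = (1/2)^4 = 1/16; P(at least one) = 1 − 1/16 = 15/16.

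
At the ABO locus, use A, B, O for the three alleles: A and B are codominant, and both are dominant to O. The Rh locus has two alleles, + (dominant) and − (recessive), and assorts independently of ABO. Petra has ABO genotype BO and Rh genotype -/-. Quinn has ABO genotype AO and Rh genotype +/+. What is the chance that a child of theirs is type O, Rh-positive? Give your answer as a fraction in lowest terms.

1/4

ABO cross BO × AO → offspring phenotypes: 1/4 O, 1/4 A, 1/4 B, 1/4 AB.
Rh cross -/- × +/+ → 1 Rh+.
Independent loci: P(type O, Rh-positive) = 1/4 × 1 = 1/4.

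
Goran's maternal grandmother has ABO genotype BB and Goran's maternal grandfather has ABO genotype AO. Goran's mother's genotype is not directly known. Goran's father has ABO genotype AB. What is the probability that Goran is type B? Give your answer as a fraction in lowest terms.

Goran's mother's ABO genotype from BB × AO: 1/2 AB, 1/2 BO.
Crossing each possibility with the father AB and summing P(type B): 1/2·1/4 + 1/2·1/2 = 3/8.

3/8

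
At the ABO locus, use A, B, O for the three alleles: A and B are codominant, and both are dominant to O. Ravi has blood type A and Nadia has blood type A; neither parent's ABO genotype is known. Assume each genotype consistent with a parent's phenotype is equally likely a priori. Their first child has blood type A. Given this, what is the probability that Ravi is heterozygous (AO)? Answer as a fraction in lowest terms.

7/15

Possible genotypes: Ravi ∈ {AA, AO}; Nadia ∈ {AA, AO}.
Weight each parental genotype pair by prior × P(type-A child):
  AA × AA: posterior weight 4/15.
  AA × AO: posterior weight 4/15.
  AO × AA: posterior weight 4/15.
  AO × AO: posterior weight 1/5.
Sum the posterior weight over pairs where Ravi is AO: 7/15.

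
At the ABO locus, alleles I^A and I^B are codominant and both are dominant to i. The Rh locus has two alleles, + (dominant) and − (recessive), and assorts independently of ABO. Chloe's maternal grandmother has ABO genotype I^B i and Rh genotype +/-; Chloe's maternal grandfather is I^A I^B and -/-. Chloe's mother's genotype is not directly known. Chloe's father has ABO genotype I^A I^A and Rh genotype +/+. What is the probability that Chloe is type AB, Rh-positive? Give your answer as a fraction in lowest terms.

Chloe's mother's ABO genotype from I^B i × I^A I^B: 1/4 I^A I^B, 1/4 I^A i, 1/4 I^B I^B, 1/4 I^B i.
Crossing each possibility with the father I^A I^A and summing P(type AB): 1/4·1/2 + 1/4·0 + 1/4·1 + 1/4·1/2 = 1/2.
Similarly for Rh via the mother's Rh distribution: P(Rh+) = 1.
Independent loci: 1/2 × 1 = 1/2.

1/2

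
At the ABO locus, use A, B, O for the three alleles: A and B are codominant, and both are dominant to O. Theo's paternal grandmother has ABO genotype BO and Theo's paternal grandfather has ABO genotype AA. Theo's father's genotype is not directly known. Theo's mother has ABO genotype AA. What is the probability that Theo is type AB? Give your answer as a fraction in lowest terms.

1/4

Theo's father's ABO genotype from BO × AA: 1/2 AB, 1/2 AO.
Crossing each possibility with the mother AA and summing P(type AB): 1/2·1/2 + 1/2·0 = 1/4.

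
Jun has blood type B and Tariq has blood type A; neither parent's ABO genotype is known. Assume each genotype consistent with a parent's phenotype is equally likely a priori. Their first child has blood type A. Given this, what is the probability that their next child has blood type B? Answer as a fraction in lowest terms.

Possible genotypes: Jun ∈ {I^B I^B, I^B i}; Tariq ∈ {I^A I^A, I^A i}.
Weight each parental genotype pair by prior × P(type-A child):
  I^B i × I^A I^A: posterior weight 2/3; P(next child type B) = 0.
  I^B i × I^A i: posterior weight 1/3; P(next child type B) = 1/4.
Weighted sum = 1/12.

1/12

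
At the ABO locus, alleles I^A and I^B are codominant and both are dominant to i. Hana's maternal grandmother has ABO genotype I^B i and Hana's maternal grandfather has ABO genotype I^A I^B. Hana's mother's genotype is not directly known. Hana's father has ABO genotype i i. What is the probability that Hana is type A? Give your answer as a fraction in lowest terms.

1/4

Hana's mother's ABO genotype from I^B i × I^A I^B: 1/4 I^A I^B, 1/4 I^A i, 1/4 I^B I^B, 1/4 I^B i.
Crossing each possibility with the father i i and summing P(type A): 1/4·1/2 + 1/4·1/2 + 1/4·0 + 1/4·0 = 1/4.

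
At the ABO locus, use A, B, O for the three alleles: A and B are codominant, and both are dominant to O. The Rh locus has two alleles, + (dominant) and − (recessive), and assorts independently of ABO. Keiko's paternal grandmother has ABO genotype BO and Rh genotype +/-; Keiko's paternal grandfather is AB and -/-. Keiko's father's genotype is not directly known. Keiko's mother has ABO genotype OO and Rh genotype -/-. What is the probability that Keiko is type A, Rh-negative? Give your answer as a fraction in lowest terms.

Keiko's father's ABO genotype from BO × AB: 1/4 AB, 1/4 AO, 1/4 BB, 1/4 BO.
Crossing each possibility with the mother OO and summing P(type A): 1/4·1/2 + 1/4·1/2 + 1/4·0 + 1/4·0 = 1/4.
Similarly for Rh via the father's Rh distribution: P(Rh-) = 3/4.
Independent loci: 1/4 × 3/4 = 3/16.

3/16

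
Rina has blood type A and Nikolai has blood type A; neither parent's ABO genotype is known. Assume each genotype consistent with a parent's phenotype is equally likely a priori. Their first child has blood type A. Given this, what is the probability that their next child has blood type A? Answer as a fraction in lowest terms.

19/20

Possible genotypes: Rina ∈ {AA, AO}; Nikolai ∈ {AA, AO}.
Weight each parental genotype pair by prior × P(type-A child):
  AA × AA: posterior weight 4/15; P(next child type A) = 1.
  AA × AO: posterior weight 4/15; P(next child type A) = 1.
  AO × AA: posterior weight 4/15; P(next child type A) = 1.
  AO × AO: posterior weight 1/5; P(next child type A) = 3/4.
Weighted sum = 19/20.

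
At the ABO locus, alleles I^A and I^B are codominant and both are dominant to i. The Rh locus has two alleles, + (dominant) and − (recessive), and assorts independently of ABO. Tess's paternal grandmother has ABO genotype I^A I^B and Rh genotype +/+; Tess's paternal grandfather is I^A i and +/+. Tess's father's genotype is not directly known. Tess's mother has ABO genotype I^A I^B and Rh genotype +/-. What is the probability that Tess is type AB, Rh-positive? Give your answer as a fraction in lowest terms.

3/8

Tess's father's ABO genotype from I^A I^B × I^A i: 1/4 I^A I^A, 1/4 I^A I^B, 1/4 I^A i, 1/4 I^B i.
Crossing each possibility with the mother I^A I^B and summing P(type AB): 1/4·1/2 + 1/4·1/2 + 1/4·1/4 + 1/4·1/4 = 3/8.
Similarly for Rh via the father's Rh distribution: P(Rh+) = 1.
Independent loci: 3/8 × 1 = 3/8.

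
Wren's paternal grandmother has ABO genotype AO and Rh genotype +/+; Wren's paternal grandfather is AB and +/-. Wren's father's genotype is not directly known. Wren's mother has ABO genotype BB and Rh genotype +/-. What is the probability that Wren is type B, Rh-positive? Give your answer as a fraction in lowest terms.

7/16

Wren's father's ABO genotype from AO × AB: 1/4 AA, 1/4 AB, 1/4 AO, 1/4 BO.
Crossing each possibility with the mother BB and summing P(type B): 1/4·0 + 1/4·1/2 + 1/4·1/2 + 1/4·1 = 1/2.
Similarly for Rh via the father's Rh distribution: P(Rh+) = 7/8.
Independent loci: 1/2 × 7/8 = 7/16.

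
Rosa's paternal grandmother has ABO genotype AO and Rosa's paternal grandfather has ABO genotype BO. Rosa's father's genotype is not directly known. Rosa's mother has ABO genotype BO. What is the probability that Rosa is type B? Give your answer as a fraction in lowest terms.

1/2

Rosa's father's ABO genotype from AO × BO: 1/4 AB, 1/4 AO, 1/4 BO, 1/4 OO.
Crossing each possibility with the mother BO and summing P(type B): 1/4·1/2 + 1/4·1/4 + 1/4·3/4 + 1/4·1/2 = 1/2.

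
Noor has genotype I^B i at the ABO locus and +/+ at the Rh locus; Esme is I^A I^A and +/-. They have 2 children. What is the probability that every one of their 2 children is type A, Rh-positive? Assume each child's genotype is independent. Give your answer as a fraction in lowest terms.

1/4

ABO cross I^B i × I^A I^A → 1/2 A, 1/2 AB.
Rh cross +/+ × +/- → 1 Rh+; so P(type A, Rh-positive) = 1/2 × 1 = 1/2 per child.
All 2 independent: (1/2)^2 = 1/4.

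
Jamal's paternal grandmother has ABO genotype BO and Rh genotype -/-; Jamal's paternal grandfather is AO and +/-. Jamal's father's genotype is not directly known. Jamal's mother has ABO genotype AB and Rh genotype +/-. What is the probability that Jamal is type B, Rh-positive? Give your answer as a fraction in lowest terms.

Jamal's father's ABO genotype from BO × AO: 1/4 AB, 1/4 AO, 1/4 BO, 1/4 OO.
Crossing each possibility with the mother AB and summing P(type B): 1/4·1/4 + 1/4·1/4 + 1/4·1/2 + 1/4·1/2 = 3/8.
Similarly for Rh via the father's Rh distribution: P(Rh+) = 5/8.
Independent loci: 3/8 × 5/8 = 15/64.

15/64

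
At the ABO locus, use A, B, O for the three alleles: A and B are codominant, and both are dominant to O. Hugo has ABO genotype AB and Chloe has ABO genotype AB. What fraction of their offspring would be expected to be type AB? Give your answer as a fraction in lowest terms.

1/2

ABO cross AB × AB → offspring phenotypes: 1/4 A, 1/4 B, 1/2 AB.
So P(type AB) = 1/2.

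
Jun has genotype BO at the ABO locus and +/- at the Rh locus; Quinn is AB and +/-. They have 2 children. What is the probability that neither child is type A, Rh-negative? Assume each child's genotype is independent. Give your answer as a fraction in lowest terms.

ABO cross BO × AB → 1/4 A, 1/2 B, 1/4 AB.
Rh cross +/- × +/- → 3/4 Rh+, 1/4 Rh-; so P(type A, Rh-negative) = 1/4 × 1/4 = 1/16 per child.
P(not type A, Rh-negative) = 15/16 for one child; (15/16)^2 = 225/256.

225/256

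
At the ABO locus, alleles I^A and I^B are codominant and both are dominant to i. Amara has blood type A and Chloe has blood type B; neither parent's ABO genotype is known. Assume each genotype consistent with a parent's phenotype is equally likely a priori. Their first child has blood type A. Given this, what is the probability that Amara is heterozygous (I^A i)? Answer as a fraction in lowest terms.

1/3

Possible genotypes: Amara ∈ {I^A I^A, I^A i}; Chloe ∈ {I^B I^B, I^B i}.
Weight each parental genotype pair by prior × P(type-A child):
  I^A I^A × I^B i: posterior weight 2/3.
  I^A i × I^B i: posterior weight 1/3.
Sum the posterior weight over pairs where Amara is I^A i: 1/3.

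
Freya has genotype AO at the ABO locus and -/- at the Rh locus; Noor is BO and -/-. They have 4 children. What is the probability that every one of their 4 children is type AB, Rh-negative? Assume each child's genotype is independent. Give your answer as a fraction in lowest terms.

ABO cross AO × BO → 1/4 O, 1/4 A, 1/4 B, 1/4 AB.
Rh cross -/- × -/- → 1 Rh-; so P(type AB, Rh-negative) = 1/4 × 1 = 1/4 per child.
All 4 independent: (1/4)^4 = 1/256.

1/256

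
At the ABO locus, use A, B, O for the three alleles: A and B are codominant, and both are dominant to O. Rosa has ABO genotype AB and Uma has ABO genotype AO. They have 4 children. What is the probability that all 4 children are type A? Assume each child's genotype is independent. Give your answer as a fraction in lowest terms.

ABO cross AB × AO → 1/2 A, 1/4 B, 1/4 AB.
So P(type A) = 1/2 per child.
All 4 independent: (1/2)^4 = 1/16.

1/16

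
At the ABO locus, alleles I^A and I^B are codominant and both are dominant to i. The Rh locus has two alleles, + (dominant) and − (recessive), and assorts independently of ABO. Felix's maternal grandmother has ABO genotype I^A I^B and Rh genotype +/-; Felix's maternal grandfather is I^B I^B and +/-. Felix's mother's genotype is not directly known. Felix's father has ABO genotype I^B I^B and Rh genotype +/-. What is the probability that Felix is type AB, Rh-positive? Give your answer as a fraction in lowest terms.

3/16

Felix's mother's ABO genotype from I^A I^B × I^B I^B: 1/2 I^A I^B, 1/2 I^B I^B.
Crossing each possibility with the father I^B I^B and summing P(type AB): 1/2·1/2 + 1/2·0 = 1/4.
Similarly for Rh via the mother's Rh distribution: P(Rh+) = 3/4.
Independent loci: 1/4 × 3/4 = 3/16.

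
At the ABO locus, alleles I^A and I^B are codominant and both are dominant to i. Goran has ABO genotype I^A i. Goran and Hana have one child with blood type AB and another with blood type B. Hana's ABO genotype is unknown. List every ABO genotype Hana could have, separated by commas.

For each candidate genotype of Hana, check whether crossing it with I^A i can produce every observed child phenotype.
  I^A I^A → possible child types {A} ✗
  I^A I^B → possible child types {A, B, AB} ✓
  I^A i → possible child types {O, A} ✗
  I^B I^B → possible child types {B, AB} ✓
  I^B i → possible child types {O, A, B, AB} ✓
  i i → possible child types {O, A} ✗

I^A I^B, I^B I^B, I^B i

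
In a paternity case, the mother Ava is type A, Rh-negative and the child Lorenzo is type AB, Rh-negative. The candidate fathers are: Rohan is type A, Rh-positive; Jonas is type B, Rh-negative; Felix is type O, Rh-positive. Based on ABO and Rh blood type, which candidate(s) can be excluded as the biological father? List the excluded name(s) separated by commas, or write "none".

Rohan, Felix

A candidate is excluded only if no genotype consistent with his phenotype could produce a type AB, Rh-negative child with a type A, Rh-negative mother.
Rohan (type A, Rh+): no genotype consistent with that phenotype can produce a type-AB Rh- child with a type-A mother.
Felix (type O, Rh+): no genotype consistent with that phenotype can produce a type-AB Rh- child with a type-A mother.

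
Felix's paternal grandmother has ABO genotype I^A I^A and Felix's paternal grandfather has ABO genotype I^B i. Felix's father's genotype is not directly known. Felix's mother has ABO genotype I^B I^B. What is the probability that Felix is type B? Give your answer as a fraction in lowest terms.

Felix's father's ABO genotype from I^A I^A × I^B i: 1/2 I^A I^B, 1/2 I^A i.
Crossing each possibility with the mother I^B I^B and summing P(type B): 1/2·1/2 + 1/2·1/2 = 1/2.

1/2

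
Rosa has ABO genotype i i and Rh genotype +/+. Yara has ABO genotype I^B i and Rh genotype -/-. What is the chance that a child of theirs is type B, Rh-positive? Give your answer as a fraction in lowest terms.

1/2

ABO cross i i × I^B i → offspring phenotypes: 1/2 O, 1/2 B.
Rh cross +/+ × -/- → 1 Rh+.
Independent loci: P(type B, Rh-positive) = 1/2 × 1 = 1/2.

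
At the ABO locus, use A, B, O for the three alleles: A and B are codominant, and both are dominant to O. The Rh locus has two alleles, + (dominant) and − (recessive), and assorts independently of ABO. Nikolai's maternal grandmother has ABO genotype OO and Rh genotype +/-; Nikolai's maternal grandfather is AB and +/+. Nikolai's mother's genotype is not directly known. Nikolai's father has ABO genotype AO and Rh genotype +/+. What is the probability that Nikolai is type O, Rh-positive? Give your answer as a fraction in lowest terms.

1/4

Nikolai's mother's ABO genotype from OO × AB: 1/2 AO, 1/2 BO.
Crossing each possibility with the father AO and summing P(type O): 1/2·1/4 + 1/2·1/4 = 1/4.
Similarly for Rh via the mother's Rh distribution: P(Rh+) = 1.
Independent loci: 1/4 × 1 = 1/4.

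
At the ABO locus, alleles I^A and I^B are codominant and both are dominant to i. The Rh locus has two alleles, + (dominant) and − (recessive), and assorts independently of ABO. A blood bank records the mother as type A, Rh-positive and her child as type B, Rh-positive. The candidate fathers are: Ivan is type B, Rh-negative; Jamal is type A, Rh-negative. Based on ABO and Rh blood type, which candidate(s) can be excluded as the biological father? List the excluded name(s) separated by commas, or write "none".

Jamal

A candidate is excluded only if no genotype consistent with his phenotype could produce a type B, Rh-positive child with a type A, Rh-positive mother.
Jamal (type A, Rh-): no genotype consistent with that phenotype can produce a type-B Rh+ child with a type-A mother.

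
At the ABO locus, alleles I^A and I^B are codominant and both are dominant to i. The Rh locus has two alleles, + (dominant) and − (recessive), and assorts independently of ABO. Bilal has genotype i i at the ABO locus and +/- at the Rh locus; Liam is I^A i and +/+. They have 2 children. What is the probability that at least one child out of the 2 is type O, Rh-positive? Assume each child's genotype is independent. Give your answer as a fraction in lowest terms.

ABO cross i i × I^A i → 1/2 O, 1/2 A.
Rh cross +/- × +/+ → 1 Rh+; so P(type O, Rh-positive) = 1/2 × 1 = 1/2 per child.
P(none) = (1/2)^2 = 1/4; P(at least one) = 1 − 1/4 = 3/4.

3/4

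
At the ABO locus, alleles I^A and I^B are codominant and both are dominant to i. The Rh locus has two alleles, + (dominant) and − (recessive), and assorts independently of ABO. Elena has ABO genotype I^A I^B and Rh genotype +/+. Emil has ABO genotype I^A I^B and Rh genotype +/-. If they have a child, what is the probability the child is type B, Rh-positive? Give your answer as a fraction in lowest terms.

ABO cross I^A I^B × I^A I^B → offspring phenotypes: 1/4 A, 1/4 B, 1/2 AB.
Rh cross +/+ × +/- → 1 Rh+.
Independent loci: P(type B, Rh-positive) = 1/4 × 1 = 1/4.

1/4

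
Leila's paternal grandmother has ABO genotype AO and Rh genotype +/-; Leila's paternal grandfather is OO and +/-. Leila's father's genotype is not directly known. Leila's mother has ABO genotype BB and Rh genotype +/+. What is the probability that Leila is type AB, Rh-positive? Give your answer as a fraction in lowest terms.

Leila's father's ABO genotype from AO × OO: 1/2 AO, 1/2 OO.
Crossing each possibility with the mother BB and summing P(type AB): 1/2·1/2 + 1/2·0 = 1/4.
Similarly for Rh via the father's Rh distribution: P(Rh+) = 1.
Independent loci: 1/4 × 1 = 1/4.

1/4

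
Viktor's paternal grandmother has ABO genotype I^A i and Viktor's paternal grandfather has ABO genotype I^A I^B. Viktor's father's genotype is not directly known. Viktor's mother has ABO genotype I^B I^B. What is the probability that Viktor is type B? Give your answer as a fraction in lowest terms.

1/2

Viktor's father's ABO genotype from I^A i × I^A I^B: 1/4 I^A I^A, 1/4 I^A I^B, 1/4 I^A i, 1/4 I^B i.
Crossing each possibility with the mother I^B I^B and summing P(type B): 1/4·0 + 1/4·1/2 + 1/4·1/2 + 1/4·1 = 1/2.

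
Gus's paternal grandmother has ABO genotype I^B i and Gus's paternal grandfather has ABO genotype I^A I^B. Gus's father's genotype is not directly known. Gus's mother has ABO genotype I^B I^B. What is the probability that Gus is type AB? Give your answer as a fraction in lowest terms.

1/4

Gus's father's ABO genotype from I^B i × I^A I^B: 1/4 I^A I^B, 1/4 I^A i, 1/4 I^B I^B, 1/4 I^B i.
Crossing each possibility with the mother I^B I^B and summing P(type AB): 1/4·1/2 + 1/4·1/2 + 1/4·0 + 1/4·0 = 1/4.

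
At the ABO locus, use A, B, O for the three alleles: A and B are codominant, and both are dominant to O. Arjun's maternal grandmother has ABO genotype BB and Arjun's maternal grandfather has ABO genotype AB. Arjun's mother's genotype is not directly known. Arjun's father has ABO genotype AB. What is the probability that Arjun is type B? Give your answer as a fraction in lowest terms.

Arjun's mother's ABO genotype from BB × AB: 1/2 AB, 1/2 BB.
Crossing each possibility with the father AB and summing P(type B): 1/2·1/4 + 1/2·1/2 = 3/8.

3/8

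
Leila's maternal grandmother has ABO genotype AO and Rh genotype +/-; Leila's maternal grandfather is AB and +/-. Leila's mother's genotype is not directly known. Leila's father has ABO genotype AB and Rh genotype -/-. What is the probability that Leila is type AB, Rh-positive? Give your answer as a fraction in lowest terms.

Leila's mother's ABO genotype from AO × AB: 1/4 AA, 1/4 AB, 1/4 AO, 1/4 BO.
Crossing each possibility with the father AB and summing P(type AB): 1/4·1/2 + 1/4·1/2 + 1/4·1/4 + 1/4·1/4 = 3/8.
Similarly for Rh via the mother's Rh distribution: P(Rh+) = 1/2.
Independent loci: 3/8 × 1/2 = 3/16.

3/16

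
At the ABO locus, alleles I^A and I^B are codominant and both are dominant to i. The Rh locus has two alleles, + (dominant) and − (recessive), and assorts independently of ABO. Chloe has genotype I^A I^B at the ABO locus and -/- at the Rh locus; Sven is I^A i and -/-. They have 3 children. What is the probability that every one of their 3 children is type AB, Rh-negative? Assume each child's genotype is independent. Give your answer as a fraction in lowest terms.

ABO cross I^A I^B × I^A i → 1/2 A, 1/4 B, 1/4 AB.
Rh cross -/- × -/- → 1 Rh-; so P(type AB, Rh-negative) = 1/4 × 1 = 1/4 per child.
All 3 independent: (1/4)^3 = 1/64.

1/64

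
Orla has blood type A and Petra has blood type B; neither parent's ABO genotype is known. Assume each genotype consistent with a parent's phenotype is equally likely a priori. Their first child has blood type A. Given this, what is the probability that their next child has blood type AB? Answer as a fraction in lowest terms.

Possible genotypes: Orla ∈ {AA, AO}; Petra ∈ {BB, BO}.
Weight each parental genotype pair by prior × P(type-A child):
  AA × BO: posterior weight 2/3; P(next child type AB) = 1/2.
  AO × BO: posterior weight 1/3; P(next child type AB) = 1/4.
Weighted sum = 5/12.

5/12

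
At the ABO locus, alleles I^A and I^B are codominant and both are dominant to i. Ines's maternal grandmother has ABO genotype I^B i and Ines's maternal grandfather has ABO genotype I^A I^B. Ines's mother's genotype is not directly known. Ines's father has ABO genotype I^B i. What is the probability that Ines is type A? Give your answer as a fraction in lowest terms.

Ines's mother's ABO genotype from I^B i × I^A I^B: 1/4 I^A I^B, 1/4 I^A i, 1/4 I^B I^B, 1/4 I^B i.
Crossing each possibility with the father I^B i and summing P(type A): 1/4·1/4 + 1/4·1/4 + 1/4·0 + 1/4·0 = 1/8.

1/8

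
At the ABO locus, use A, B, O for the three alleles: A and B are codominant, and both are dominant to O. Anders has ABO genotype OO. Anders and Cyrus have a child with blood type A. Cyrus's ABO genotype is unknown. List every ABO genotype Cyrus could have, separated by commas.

For each candidate genotype of Cyrus, check whether crossing it with OO can produce every observed child phenotype.
  AA → possible child types {A} ✓
  AB → possible child types {A, B} ✓
  AO → possible child types {O, A} ✓
  BB → possible child types {B} ✗
  BO → possible child types {O, B} ✗
  OO → possible child types {O} ✗

AA, AB, AO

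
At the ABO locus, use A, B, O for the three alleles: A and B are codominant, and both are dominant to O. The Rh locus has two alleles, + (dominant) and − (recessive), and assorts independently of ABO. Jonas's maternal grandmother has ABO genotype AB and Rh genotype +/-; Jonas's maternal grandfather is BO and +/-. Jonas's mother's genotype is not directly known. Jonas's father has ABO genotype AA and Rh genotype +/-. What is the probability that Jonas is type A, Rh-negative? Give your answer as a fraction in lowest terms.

1/8

Jonas's mother's ABO genotype from AB × BO: 1/4 AB, 1/4 AO, 1/4 BB, 1/4 BO.
Crossing each possibility with the father AA and summing P(type A): 1/4·1/2 + 1/4·1 + 1/4·0 + 1/4·1/2 = 1/2.
Similarly for Rh via the mother's Rh distribution: P(Rh-) = 1/4.
Independent loci: 1/2 × 1/4 = 1/8.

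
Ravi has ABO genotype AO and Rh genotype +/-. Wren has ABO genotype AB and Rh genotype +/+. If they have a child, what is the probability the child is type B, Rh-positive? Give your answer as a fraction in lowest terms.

1/4

ABO cross AO × AB → offspring phenotypes: 1/2 A, 1/4 B, 1/4 AB.
Rh cross +/- × +/+ → 1 Rh+.
Independent loci: P(type B, Rh-positive) = 1/4 × 1 = 1/4.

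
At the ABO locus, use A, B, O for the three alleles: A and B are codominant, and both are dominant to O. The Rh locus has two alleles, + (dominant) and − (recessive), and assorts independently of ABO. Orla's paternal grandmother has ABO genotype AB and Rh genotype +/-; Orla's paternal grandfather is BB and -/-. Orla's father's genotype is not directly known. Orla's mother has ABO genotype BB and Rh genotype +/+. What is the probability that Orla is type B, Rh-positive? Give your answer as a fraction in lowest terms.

3/4

Orla's father's ABO genotype from AB × BB: 1/2 AB, 1/2 BB.
Crossing each possibility with the mother BB and summing P(type B): 1/2·1/2 + 1/2·1 = 3/4.
Similarly for Rh via the father's Rh distribution: P(Rh+) = 1.
Independent loci: 3/4 × 1 = 3/4.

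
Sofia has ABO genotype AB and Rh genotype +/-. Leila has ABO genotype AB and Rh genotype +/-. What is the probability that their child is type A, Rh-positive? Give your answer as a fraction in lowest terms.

3/16

ABO cross AB × AB → offspring phenotypes: 1/4 A, 1/4 B, 1/2 AB.
Rh cross +/- × +/- → 3/4 Rh+, 1/4 Rh-.
Independent loci: P(type A, Rh-positive) = 1/4 × 3/4 = 3/16.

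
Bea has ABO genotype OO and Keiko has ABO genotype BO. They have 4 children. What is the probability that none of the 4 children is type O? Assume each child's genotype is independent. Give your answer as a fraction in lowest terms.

1/16

ABO cross OO × BO → 1/2 O, 1/2 B.
So P(type O) = 1/2 per child.
P(not type O) = 1/2 for one child; (1/2)^4 = 1/16.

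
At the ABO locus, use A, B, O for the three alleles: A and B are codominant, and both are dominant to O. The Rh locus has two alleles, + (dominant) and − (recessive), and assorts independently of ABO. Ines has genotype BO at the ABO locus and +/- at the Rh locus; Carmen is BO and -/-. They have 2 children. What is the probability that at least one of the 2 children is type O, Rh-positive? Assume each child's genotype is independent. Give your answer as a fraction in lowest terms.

ABO cross BO × BO → 1/4 O, 3/4 B.
Rh cross +/- × -/- → 1/2 Rh+, 1/2 Rh-; so P(type O, Rh-positive) = 1/4 × 1/2 = 1/8 per child.
P(none) = (7/8)^2 = 49/64; P(at least one) = 1 − 49/64 = 15/64.

15/64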